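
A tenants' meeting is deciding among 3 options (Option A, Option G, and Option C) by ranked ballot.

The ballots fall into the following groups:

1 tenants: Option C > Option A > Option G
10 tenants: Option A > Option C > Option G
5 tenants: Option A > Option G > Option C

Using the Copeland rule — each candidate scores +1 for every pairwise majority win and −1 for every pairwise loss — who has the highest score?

Pairwise results:
  Option A vs Option G: Option A wins 16–0.
  Option A vs Option C: Option A wins 15–1.
  Option G vs Option C: Option C wins 11–5.
Copeland scores (wins − losses):
  Option A: 2 − 0 = 2
  Option G: 0 − 2 = -2
  Option C: 1 − 1 = 0
Option A has the best Copeland score.

Option A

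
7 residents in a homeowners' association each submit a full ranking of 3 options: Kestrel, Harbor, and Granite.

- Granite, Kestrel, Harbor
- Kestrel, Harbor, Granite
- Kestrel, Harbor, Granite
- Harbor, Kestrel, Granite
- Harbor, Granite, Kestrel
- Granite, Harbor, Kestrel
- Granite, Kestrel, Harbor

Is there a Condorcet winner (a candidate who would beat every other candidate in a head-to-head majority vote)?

Head-to-head results (7 voters total):
Kestrel vs Harbor: Kestrel wins 4–3.
Kestrel vs Granite: Granite wins 4–3.
Harbor vs Granite: Harbor wins 4–3.
No candidate beats all others: Kestrel beats Harbor beats Granite beats Kestrel, a majority cycle.

No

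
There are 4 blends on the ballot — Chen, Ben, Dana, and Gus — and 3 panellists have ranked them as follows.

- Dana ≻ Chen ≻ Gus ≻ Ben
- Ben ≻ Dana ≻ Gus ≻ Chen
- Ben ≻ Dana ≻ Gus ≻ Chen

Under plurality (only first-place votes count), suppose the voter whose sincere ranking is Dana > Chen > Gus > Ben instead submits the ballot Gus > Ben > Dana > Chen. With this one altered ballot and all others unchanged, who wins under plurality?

First-place totals with the altered ballot: Chen 0, Ben 2, Dana 0, Gus 1.
The winner is unchanged: still Ben.

Ben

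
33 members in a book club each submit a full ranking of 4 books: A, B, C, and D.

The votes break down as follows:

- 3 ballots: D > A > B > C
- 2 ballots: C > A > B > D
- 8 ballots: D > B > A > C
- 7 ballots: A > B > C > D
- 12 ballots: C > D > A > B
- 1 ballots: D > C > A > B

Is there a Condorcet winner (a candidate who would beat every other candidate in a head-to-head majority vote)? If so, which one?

Head-to-head results (33 voters total):
A vs B: A wins 25–8.
A vs C: A wins 18–15.
A vs D: D wins 24–9.
B vs C: B wins 18–15.
B vs D: D wins 24–9.
C vs D: C wins 21–12.
No candidate beats all others: A beats C beats D beats A, a majority cycle.

None — there is no Condorcet winner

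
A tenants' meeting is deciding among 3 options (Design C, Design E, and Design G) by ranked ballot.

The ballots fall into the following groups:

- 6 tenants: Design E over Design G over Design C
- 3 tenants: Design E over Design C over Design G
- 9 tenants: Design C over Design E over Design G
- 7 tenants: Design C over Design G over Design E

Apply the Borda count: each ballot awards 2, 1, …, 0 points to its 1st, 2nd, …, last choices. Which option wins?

Design C

Borda scores:
  Design C: 6·0 + 3·1 + 9·2 + 7·2 = 35
  Design E: 6·2 + 3·2 + 9·1 + 7·0 = 27
  Design G: 6·1 + 3·0 + 9·0 + 7·1 = 13
Design C has the highest total.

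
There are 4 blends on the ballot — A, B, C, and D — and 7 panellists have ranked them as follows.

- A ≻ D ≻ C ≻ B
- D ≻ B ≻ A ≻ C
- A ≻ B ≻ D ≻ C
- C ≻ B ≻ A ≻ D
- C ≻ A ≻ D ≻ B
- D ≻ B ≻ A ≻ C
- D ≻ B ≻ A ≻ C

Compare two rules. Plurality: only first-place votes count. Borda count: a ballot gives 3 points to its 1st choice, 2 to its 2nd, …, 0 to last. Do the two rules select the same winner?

Plurality first-place counts: A 2, B 0, C 2, D 3 → D.
Borda totals: A 12, B 10, C 7, D 13 → D.
The two rules agree on D.

Yes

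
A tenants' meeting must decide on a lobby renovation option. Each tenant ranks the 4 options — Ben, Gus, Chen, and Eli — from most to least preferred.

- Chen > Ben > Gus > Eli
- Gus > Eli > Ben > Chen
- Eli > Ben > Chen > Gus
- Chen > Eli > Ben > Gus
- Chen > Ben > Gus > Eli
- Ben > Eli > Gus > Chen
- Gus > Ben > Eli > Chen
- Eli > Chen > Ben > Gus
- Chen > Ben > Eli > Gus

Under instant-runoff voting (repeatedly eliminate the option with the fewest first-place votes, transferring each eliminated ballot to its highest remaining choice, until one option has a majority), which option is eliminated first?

Round 1: Chen 4, Gus 2, Eli 2, Ben 1. Ben has the fewest and is eliminated.
Round 2: Chen 4, Eli 3, Gus 2. Gus has the fewest and is eliminated.
Round 3: Eli 5, Chen 4. Eli has a majority.

Ben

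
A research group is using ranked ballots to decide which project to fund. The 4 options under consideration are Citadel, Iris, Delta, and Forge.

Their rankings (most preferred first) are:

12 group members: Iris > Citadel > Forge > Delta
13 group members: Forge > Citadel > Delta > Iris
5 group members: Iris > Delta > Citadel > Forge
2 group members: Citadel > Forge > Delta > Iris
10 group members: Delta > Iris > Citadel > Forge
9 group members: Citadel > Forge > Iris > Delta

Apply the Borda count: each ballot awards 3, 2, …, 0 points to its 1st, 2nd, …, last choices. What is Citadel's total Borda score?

Borda scores:
  Citadel: 12·2 + 13·2 + 5·1 + 2·3 + 10·1 + 9·3 = 98
  Iris: 12·3 + 13·0 + 5·3 + 2·0 + 10·2 + 9·1 = 80
  Delta: 12·0 + 13·1 + 5·2 + 2·1 + 10·3 + 9·0 = 55
  Forge: 12·1 + 13·3 + 5·0 + 2·2 + 10·0 + 9·2 = 73

98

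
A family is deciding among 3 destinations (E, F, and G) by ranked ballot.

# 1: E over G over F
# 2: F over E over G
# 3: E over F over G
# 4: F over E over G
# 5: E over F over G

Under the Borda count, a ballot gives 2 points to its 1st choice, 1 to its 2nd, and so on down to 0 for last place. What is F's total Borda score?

6

Borda scores:
  E: 2 + 1 + 2 + 1 + 2 = 8
  F: 0 + 2 + 1 + 2 + 1 = 6
  G: 1 + 0 + 0 + 0 + 0 = 1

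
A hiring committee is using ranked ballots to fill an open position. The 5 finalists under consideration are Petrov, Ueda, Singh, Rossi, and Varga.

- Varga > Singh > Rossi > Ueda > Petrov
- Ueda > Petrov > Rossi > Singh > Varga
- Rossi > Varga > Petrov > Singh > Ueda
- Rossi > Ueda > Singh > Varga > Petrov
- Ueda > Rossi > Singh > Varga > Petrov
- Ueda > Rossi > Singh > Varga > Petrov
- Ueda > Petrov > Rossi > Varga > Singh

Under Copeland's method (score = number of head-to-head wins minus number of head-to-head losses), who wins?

Pairwise results:
  Petrov vs Ueda: Ueda wins 6–1.
  Petrov vs Singh: Singh wins 4–3.
  Petrov vs Rossi: Rossi wins 5–2.
  Petrov vs Varga: Varga wins 5–2.
  Ueda vs Singh: Ueda wins 5–2.
  Ueda vs Rossi: Ueda wins 4–3.
  Ueda vs Varga: Ueda wins 5–2.
  Singh vs Rossi: Rossi wins 6–1.
  Singh vs Varga: Singh wins 4–3.
  Rossi vs Varga: Rossi wins 6–1.
Copeland scores (wins − losses):
  Petrov: 0 − 4 = -4
  Ueda: 4 − 0 = 4
  Singh: 2 − 2 = 0
  Rossi: 3 − 1 = 2
  Varga: 1 − 3 = -2
Ueda has the best Copeland score.

Ueda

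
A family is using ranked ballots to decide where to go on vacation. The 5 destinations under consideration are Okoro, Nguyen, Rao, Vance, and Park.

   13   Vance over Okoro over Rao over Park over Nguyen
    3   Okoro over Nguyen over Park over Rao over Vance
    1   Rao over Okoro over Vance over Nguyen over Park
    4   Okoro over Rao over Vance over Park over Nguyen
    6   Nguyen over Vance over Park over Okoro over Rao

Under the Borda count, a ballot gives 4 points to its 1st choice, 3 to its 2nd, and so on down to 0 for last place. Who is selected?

Borda scores:
  Okoro: 13·3 + 3·4 + 3 + 4·4 + 6·1 = 76
  Nguyen: 13·0 + 3·3 + 1 + 4·0 + 6·4 = 34
  Rao: 13·2 + 3·1 + 4 + 4·3 + 6·0 = 45
  Vance: 13·4 + 3·0 + 2 + 4·2 + 6·3 = 80
  Park: 13·1 + 3·2 + 0 + 4·1 + 6·2 = 35
Vance has the highest total.

Vance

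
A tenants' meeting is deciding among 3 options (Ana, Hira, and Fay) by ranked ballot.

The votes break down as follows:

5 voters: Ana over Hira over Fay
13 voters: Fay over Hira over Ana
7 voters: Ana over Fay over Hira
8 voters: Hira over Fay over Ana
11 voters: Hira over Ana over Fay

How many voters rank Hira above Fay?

24

Ballots ranking Hira above Fay: 5+8+11 = 24.
Ballots ranking Fay above Hira: 13+7 = 20.
So 24 of 44 voters prefer Hira to Fay.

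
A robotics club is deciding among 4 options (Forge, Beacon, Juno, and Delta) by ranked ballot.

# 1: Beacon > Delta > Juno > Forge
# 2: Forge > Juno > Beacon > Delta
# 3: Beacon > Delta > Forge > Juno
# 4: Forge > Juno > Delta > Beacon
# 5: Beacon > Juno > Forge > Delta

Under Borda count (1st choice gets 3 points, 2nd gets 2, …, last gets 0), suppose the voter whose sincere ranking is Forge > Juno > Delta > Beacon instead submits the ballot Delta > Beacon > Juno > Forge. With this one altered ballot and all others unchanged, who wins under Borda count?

Beacon

Borda totals with the altered ballot: Forge 5, Beacon 12, Juno 6, Delta 7.
The winner is unchanged: still Beacon.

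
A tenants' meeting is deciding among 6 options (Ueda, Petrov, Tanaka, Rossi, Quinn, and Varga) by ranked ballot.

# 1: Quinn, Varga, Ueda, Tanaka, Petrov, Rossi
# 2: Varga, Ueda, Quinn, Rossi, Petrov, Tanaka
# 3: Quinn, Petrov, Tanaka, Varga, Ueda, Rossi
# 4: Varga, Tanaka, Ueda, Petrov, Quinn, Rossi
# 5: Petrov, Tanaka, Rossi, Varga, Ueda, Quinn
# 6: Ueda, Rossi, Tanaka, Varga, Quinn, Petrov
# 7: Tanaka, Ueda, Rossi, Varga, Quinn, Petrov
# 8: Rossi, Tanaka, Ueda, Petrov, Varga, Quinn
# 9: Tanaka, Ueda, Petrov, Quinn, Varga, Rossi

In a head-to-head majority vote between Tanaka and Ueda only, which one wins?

Tanaka

Ballots ranking Tanaka above Ueda: 6.
Ballots ranking Ueda above Tanaka: 3.
Tanaka wins the head-to-head, 6–3.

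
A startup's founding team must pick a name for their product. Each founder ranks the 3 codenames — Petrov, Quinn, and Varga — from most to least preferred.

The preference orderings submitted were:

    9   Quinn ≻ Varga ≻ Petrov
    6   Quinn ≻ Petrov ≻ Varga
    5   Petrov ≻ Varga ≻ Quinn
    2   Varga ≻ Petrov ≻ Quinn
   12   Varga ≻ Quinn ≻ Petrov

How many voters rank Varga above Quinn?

19

Ballots ranking Varga above Quinn: 5+2+12 = 19.
Ballots ranking Quinn above Varga: 9+6 = 15.
So 19 of 34 voters prefer Varga to Quinn.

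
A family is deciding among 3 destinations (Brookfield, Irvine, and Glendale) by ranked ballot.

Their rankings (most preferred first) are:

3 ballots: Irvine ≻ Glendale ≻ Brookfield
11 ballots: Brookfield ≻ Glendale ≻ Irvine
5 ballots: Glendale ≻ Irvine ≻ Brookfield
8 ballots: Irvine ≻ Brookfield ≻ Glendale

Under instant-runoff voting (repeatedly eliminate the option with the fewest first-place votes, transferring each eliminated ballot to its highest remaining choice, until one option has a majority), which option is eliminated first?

Glendale

Round 1: Brookfield 11, Irvine 11, Glendale 5. Glendale has the fewest and is eliminated.
Round 2: Irvine 16, Brookfield 11. Irvine has a majority.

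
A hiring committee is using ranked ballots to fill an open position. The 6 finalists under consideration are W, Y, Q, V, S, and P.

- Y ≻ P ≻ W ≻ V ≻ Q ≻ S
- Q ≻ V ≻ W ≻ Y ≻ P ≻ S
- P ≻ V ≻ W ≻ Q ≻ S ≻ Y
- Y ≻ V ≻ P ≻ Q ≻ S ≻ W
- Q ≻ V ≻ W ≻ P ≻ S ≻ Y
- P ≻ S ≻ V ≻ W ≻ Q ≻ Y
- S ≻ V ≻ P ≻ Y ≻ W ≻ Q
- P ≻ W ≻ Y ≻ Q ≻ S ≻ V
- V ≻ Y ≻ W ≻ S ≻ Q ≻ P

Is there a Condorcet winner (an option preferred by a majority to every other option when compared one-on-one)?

Head-to-head results (9 voters total):
W vs Y: W wins 5–4.
W vs Q: W wins 6–3.
W vs V: V wins 7–2.
W vs S: W wins 6–3.
W vs P: P wins 6–3.
Y vs Q: Y wins 5–4.
Y vs V: V wins 6–3.
Y vs S: Y wins 5–4.
Y vs P: P wins 5–4.
Q vs V: V wins 6–3.
Q vs S: Q wins 6–3.
Q vs P: P wins 6–3.
V vs S: V wins 6–3.
V vs P: V wins 5–4.
S vs P: P wins 7–2.
V beats each rival — W (7–2), Y (6–3), Q (6–3), S (6–3), P (5–4) — so V is the Condorcet winner.

Yes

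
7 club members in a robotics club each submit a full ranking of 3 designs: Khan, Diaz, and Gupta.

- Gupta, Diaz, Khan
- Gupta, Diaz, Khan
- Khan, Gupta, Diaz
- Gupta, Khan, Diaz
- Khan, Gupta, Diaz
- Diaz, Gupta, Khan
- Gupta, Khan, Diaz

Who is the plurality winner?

Gupta

First-place vote totals:
  Khan: 2
  Diaz: 1
  Gupta: 4
Gupta has the most first-place votes.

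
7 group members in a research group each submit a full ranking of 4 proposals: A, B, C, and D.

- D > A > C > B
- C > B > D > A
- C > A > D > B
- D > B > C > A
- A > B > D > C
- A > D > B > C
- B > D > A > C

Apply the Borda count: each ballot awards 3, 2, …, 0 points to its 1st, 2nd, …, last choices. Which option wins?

D

Borda scores:
  A: 2 + 0 + 2 + 0 + 3 + 3 + 1 = 11
  B: 0 + 2 + 0 + 2 + 2 + 1 + 3 = 10
  C: 1 + 3 + 3 + 1 + 0 + 0 + 0 = 8
  D: 3 + 1 + 1 + 3 + 1 + 2 + 2 = 13
D has the highest total.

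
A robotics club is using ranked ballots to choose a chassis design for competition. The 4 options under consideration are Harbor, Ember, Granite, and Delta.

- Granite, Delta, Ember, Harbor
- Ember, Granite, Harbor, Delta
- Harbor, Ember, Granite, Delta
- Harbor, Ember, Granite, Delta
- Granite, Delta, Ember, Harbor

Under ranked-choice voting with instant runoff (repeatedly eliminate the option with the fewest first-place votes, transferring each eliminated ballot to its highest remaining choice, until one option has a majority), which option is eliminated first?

Delta

Round 1: Harbor 2, Granite 2, Ember 1, Delta 0. Delta has the fewest and is eliminated.
Round 2: Harbor 2, Granite 2, Ember 1. Ember has the fewest and is eliminated.
Round 3: Granite 3, Harbor 2. Granite has a majority.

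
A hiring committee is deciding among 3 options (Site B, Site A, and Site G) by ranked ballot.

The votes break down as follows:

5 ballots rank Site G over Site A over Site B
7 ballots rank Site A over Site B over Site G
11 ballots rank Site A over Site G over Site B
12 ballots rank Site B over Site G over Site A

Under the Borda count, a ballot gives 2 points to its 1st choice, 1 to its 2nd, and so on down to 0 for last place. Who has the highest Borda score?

Borda scores:
  Site B: 5·0 + 7·1 + 11·0 + 12·2 = 31
  Site A: 5·1 + 7·2 + 11·2 + 12·0 = 41
  Site G: 5·2 + 7·0 + 11·1 + 12·1 = 33
Site A has the highest total.

Site A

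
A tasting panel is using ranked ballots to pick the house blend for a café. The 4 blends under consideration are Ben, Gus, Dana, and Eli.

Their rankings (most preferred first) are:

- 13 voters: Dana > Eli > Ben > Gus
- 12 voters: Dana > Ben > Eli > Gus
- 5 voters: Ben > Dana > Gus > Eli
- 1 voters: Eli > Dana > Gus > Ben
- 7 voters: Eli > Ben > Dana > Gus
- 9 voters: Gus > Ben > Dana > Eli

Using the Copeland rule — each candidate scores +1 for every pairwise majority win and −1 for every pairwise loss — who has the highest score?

Dana

Pairwise results:
  Ben vs Gus: Ben wins 37–10.
  Ben vs Dana: Dana wins 26–21.
  Ben vs Eli: Ben wins 26–21.
  Gus vs Dana: Dana wins 38–9.
  Gus vs Eli: Eli wins 33–14.
  Dana vs Eli: Dana wins 39–8.
Copeland scores (wins − losses):
  Ben: 2 − 1 = 1
  Gus: 0 − 3 = -3
  Dana: 3 − 0 = 3
  Eli: 1 − 2 = -1
Dana has the best Copeland score.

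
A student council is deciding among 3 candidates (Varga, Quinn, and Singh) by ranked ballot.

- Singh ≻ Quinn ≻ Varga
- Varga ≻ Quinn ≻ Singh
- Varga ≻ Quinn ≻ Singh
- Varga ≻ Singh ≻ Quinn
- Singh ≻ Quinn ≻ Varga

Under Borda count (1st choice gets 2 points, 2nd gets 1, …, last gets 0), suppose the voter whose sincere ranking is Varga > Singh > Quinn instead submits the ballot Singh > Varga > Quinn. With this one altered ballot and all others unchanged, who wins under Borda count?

Singh

Borda totals with the altered ballot: Varga 5, Quinn 4, Singh 6.
The switch changes the winner from Varga to Singh.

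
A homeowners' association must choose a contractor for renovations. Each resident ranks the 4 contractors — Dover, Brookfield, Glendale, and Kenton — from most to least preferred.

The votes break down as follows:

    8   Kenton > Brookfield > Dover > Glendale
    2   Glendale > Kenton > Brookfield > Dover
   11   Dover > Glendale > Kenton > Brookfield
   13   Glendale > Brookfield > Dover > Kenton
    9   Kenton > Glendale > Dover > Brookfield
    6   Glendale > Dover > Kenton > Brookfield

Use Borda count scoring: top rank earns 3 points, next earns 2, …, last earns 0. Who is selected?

Borda scores:
  Dover: 8·1 + 2·0 + 11·3 + 13·1 + 9·1 + 6·2 = 75
  Brookfield: 8·2 + 2·1 + 11·0 + 13·2 + 9·0 + 6·0 = 44
  Glendale: 8·0 + 2·3 + 11·2 + 13·3 + 9·2 + 6·3 = 103
  Kenton: 8·3 + 2·2 + 11·1 + 13·0 + 9·3 + 6·1 = 72
Glendale has the highest total.

Glendale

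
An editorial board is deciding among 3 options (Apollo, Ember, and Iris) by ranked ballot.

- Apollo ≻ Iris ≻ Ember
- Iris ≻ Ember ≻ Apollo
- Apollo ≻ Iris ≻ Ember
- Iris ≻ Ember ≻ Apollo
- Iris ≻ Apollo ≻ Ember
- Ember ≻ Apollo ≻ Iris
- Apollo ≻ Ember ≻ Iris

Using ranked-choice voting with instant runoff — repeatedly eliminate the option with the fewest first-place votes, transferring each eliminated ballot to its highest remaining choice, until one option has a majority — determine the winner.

Round 1: Apollo 3, Iris 3, Ember 1. Ember has the fewest and is eliminated.
Round 2: Apollo 4, Iris 3. Apollo has a majority.

Apollo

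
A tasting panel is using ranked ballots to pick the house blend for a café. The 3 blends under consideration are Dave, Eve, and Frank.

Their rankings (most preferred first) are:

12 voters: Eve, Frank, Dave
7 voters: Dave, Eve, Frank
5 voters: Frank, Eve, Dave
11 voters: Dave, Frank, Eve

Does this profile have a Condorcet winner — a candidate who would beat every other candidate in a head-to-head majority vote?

Yes

Head-to-head results (35 voters total):
Dave vs Eve: Dave wins 18–17.
Dave vs Frank: Dave wins 18–17.
Eve vs Frank: Eve wins 19–16.
Dave beats each rival — Eve (18–17), Frank (18–17) — so Dave is the Condorcet winner.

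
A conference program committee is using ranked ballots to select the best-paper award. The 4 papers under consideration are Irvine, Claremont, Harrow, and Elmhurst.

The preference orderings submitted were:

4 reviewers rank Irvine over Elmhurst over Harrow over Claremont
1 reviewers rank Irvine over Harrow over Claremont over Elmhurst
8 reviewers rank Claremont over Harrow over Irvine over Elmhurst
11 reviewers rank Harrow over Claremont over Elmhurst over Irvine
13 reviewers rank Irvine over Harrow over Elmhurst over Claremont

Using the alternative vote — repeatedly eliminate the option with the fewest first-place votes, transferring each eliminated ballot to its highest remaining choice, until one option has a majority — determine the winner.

Harrow

Round 1: Irvine 18, Harrow 11, Claremont 8, Elmhurst 0. Elmhurst has the fewest and is eliminated.
Round 2: Irvine 18, Harrow 11, Claremont 8. Claremont has the fewest and is eliminated.
Round 3: Harrow 19, Irvine 18. Harrow has a majority.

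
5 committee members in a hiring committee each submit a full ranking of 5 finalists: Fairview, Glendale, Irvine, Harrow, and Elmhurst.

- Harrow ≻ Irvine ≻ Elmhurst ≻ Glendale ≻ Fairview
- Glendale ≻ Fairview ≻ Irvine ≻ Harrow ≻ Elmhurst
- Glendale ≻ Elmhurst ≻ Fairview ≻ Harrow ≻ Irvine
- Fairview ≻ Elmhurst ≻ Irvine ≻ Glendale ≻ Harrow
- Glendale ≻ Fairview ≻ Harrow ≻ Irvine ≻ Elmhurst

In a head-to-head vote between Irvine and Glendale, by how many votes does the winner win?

1

Ballots ranking Irvine above Glendale: 2.
Ballots ranking Glendale above Irvine: 3.
Glendale wins 3–2, a margin of 1.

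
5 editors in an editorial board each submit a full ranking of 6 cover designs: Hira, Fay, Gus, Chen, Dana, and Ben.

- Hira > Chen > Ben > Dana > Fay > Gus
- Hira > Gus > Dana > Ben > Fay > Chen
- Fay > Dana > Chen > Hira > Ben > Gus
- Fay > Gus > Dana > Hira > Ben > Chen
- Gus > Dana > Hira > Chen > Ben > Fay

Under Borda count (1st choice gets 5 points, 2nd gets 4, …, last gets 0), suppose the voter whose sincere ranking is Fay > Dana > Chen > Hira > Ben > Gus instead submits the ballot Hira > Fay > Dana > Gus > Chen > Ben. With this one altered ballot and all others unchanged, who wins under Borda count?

Borda totals with the altered ballot: Hira 20, Fay 11, Gus 15, Chen 7, Dana 15, Ben 7.
The winner is unchanged: still Hira.

Hira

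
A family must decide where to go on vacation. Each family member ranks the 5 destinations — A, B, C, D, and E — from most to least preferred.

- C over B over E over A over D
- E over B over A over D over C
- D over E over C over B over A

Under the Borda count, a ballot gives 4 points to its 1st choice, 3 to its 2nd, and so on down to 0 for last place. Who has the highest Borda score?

Borda scores:
  A: 1 + 2 + 0 = 3
  B: 3 + 3 + 1 = 7
  C: 4 + 0 + 2 = 6
  D: 0 + 1 + 4 = 5
  E: 2 + 4 + 3 = 9
E has the highest total.

E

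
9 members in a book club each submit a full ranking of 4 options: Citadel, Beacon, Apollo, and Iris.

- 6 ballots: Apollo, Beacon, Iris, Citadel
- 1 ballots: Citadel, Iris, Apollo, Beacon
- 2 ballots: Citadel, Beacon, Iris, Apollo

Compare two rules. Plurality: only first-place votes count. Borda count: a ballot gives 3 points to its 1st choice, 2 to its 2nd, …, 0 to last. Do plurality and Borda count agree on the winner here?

Plurality first-place counts: Citadel 3, Beacon 0, Apollo 6, Iris 0 → Apollo.
Borda totals: Citadel 9, Beacon 16, Apollo 19, Iris 10 → Apollo.
The two rules agree on Apollo.

Yes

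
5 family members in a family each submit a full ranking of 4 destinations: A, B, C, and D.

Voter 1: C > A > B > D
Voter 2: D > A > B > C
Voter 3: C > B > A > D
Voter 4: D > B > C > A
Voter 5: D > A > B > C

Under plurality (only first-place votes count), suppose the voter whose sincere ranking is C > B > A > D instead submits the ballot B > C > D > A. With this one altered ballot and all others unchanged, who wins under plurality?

D

First-place totals with the altered ballot: A 0, B 1, C 1, D 3.
The winner is unchanged: still D.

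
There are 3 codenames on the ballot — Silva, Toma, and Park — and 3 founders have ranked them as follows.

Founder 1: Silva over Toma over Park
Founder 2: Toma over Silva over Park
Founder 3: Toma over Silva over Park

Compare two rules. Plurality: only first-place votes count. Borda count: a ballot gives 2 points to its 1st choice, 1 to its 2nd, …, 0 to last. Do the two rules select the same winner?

Plurality first-place counts: Silva 1, Toma 2, Park 0 → Toma.
Borda totals: Silva 4, Toma 5, Park 0 → Toma.
The two rules agree on Toma.

Yes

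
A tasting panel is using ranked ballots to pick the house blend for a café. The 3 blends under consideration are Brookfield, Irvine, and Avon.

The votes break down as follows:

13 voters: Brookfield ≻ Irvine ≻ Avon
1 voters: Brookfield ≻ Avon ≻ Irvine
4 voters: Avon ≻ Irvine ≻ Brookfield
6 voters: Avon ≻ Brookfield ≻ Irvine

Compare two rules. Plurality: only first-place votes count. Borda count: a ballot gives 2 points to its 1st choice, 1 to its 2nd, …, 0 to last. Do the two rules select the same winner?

Plurality first-place counts: Brookfield 14, Irvine 0, Avon 10 → Brookfield.
Borda totals: Brookfield 34, Irvine 17, Avon 21 → Brookfield.
The two rules agree on Brookfield.

Yes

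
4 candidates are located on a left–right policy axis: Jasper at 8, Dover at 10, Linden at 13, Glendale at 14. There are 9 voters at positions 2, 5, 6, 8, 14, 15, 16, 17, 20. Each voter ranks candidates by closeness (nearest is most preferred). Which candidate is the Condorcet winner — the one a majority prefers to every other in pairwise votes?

With single-peaked preferences on a line, the Condorcet winner is the candidate closest to the median voter.
The median voter (position 14) is closest to Glendale at 14.
Check: Glendale vs Linden — voters closer to Glendale: 5 of 9.

Glendale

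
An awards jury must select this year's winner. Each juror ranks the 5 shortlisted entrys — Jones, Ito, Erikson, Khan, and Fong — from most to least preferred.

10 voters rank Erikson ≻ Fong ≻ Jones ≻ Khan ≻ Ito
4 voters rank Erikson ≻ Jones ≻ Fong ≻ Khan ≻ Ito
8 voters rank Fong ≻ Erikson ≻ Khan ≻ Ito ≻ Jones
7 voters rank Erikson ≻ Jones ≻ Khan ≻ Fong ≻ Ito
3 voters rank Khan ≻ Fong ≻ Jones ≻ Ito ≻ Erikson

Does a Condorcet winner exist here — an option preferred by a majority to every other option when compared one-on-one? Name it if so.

Head-to-head results (32 voters total):
Jones vs Ito: Jones wins 24–8.
Jones vs Erikson: Erikson wins 29–3.
Jones vs Khan: Jones wins 21–11.
Jones vs Fong: Fong wins 21–11.
Ito vs Erikson: Erikson wins 29–3.
Ito vs Khan: Khan wins 32–0.
Ito vs Fong: Fong wins 32–0.
Erikson vs Khan: Erikson wins 29–3.
Erikson vs Fong: Erikson wins 21–11.
Khan vs Fong: Fong wins 22–10.
Erikson beats each rival — Jones (29–3), Ito (29–3), Khan (29–3), Fong (21–11) — so Erikson is the Condorcet winner.

Erikson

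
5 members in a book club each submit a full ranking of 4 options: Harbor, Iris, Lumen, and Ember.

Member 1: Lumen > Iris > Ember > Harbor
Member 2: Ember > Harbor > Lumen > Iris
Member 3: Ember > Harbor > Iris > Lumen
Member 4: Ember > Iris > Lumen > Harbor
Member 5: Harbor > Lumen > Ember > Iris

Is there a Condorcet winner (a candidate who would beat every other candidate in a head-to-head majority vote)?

Head-to-head results (5 voters total):
Harbor vs Iris: Harbor wins 3–2.
Harbor vs Lumen: Harbor wins 3–2.
Harbor vs Ember: Ember wins 4–1.
Iris vs Lumen: Lumen wins 3–2.
Iris vs Ember: Ember wins 4–1.
Lumen vs Ember: Ember wins 3–2.
Ember beats each rival — Harbor (4–1), Iris (4–1), Lumen (3–2) — so Ember is the Condorcet winner.

Yes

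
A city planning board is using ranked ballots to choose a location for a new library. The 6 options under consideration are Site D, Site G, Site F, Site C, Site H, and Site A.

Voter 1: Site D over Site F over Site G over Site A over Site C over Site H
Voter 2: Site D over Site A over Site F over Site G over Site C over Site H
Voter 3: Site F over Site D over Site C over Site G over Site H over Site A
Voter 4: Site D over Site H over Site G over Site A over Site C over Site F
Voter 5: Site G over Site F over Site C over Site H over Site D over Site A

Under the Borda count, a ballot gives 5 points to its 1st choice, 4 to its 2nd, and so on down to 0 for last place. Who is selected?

Borda scores:
  Site D: 5 + 5 + 4 + 5 + 1 = 20
  Site G: 3 + 2 + 2 + 3 + 5 = 15
  Site F: 4 + 3 + 5 + 0 + 4 = 16
  Site C: 1 + 1 + 3 + 1 + 3 = 9
  Site H: 0 + 0 + 1 + 4 + 2 = 7
  Site A: 2 + 4 + 0 + 2 + 0 = 8
Site D has the highest total.

Site D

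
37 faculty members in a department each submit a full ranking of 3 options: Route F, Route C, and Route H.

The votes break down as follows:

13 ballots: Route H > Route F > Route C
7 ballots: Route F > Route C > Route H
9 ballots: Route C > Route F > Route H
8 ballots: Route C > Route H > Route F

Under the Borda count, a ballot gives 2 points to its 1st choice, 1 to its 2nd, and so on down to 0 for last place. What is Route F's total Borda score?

Borda scores:
  Route F: 13·1 + 7·2 + 9·1 + 8·0 = 36
  Route C: 13·0 + 7·1 + 9·2 + 8·2 = 41
  Route H: 13·2 + 7·0 + 9·0 + 8·1 = 34

36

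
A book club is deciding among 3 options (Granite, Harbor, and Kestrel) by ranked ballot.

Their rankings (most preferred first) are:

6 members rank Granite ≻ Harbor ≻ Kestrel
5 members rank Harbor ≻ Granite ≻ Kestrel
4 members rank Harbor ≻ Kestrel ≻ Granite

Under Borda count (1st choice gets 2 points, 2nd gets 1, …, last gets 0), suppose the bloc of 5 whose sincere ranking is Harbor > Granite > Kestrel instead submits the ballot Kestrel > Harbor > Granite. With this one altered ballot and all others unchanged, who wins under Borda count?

Borda totals with the altered ballot: Granite 12, Harbor 19, Kestrel 14.
The winner is unchanged: still Harbor.

Harbor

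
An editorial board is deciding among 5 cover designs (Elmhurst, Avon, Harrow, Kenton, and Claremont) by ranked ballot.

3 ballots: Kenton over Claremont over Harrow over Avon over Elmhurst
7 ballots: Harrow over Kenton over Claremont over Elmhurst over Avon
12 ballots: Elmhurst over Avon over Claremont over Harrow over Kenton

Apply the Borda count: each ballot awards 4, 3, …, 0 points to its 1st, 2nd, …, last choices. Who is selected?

Borda scores:
  Elmhurst: 3·0 + 7·1 + 12·4 = 55
  Avon: 3·1 + 7·0 + 12·3 = 39
  Harrow: 3·2 + 7·4 + 12·1 = 46
  Kenton: 3·4 + 7·3 + 12·0 = 33
  Claremont: 3·3 + 7·2 + 12·2 = 47
Elmhurst has the highest total.

Elmhurst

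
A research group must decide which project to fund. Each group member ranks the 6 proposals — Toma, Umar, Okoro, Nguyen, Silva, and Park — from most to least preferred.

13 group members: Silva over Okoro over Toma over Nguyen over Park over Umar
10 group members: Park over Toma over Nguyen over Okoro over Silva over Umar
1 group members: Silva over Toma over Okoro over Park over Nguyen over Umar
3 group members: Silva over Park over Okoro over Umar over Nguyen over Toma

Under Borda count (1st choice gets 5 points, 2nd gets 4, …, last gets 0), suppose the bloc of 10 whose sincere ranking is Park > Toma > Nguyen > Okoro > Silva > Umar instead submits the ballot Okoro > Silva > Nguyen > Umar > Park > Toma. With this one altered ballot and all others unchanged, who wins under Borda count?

Borda totals with the altered ballot: Toma 43, Umar 26, Okoro 114, Nguyen 60, Silva 125, Park 37.
The winner is unchanged: still Silva.

Silva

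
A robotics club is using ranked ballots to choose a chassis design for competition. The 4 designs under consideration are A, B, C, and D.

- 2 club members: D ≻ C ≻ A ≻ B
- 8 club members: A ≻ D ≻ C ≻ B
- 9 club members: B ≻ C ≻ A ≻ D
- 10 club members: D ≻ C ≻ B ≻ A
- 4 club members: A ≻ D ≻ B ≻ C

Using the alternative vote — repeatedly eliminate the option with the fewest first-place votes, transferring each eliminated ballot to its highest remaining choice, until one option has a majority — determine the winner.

Round 1: A 12, D 12, B 9, C 0. C has the fewest and is eliminated.
Round 2: A 12, D 12, B 9. B has the fewest and is eliminated.
Round 3: A 21, D 12. A has a majority.

A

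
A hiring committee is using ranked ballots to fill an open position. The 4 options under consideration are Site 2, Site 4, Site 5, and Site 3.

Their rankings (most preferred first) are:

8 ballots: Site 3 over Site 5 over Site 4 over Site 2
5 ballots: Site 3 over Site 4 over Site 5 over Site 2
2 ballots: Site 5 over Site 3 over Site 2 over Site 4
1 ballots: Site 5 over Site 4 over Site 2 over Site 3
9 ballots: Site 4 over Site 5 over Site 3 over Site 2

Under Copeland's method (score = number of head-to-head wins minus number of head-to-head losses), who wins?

Pairwise results:
  Site 2 vs Site 4: Site 4 wins 23–2.
  Site 2 vs Site 5: Site 5 wins 25–0.
  Site 2 vs Site 3: Site 3 wins 24–1.
  Site 4 vs Site 5: Site 4 wins 14–11.
  Site 4 vs Site 3: Site 3 wins 15–10.
  Site 5 vs Site 3: Site 3 wins 13–12.
Copeland scores (wins − losses):
  Site 2: 0 − 3 = -3
  Site 4: 2 − 1 = 1
  Site 5: 1 − 2 = -1
  Site 3: 3 − 0 = 3
Site 3 has the best Copeland score.

Site 3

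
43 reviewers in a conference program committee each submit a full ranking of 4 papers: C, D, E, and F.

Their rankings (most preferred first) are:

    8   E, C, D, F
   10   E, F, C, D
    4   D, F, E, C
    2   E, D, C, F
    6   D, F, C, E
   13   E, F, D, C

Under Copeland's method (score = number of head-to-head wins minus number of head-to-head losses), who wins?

Pairwise results:
  C vs D: D wins 25–18.
  C vs E: E wins 37–6.
  C vs F: F wins 33–10.
  D vs E: E wins 33–10.
  D vs F: F wins 23–20.
  E vs F: E wins 33–10.
Copeland scores (wins − losses):
  C: 0 − 3 = -3
  D: 1 − 2 = -1
  E: 3 − 0 = 3
  F: 2 − 1 = 1
E has the best Copeland score.

E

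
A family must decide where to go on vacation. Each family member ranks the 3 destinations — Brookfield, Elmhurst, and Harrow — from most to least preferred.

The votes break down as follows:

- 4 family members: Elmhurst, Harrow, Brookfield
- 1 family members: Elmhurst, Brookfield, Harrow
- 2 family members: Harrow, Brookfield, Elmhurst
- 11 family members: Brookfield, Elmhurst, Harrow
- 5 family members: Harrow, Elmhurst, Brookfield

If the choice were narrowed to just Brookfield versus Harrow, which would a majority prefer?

Ballots ranking Brookfield above Harrow: 1+11 = 12.
Ballots ranking Harrow above Brookfield: 4+2+5 = 11.
Brookfield wins the head-to-head, 12–11.

Brookfield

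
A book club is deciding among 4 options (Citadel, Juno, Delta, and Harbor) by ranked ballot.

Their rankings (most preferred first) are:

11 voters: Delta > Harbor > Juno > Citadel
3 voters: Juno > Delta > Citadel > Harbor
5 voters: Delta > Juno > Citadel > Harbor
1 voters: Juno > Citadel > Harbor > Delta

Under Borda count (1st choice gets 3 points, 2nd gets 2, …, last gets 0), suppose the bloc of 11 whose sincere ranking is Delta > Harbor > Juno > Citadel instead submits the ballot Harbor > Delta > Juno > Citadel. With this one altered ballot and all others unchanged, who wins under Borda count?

Delta

Borda totals with the altered ballot: Citadel 10, Juno 33, Delta 43, Harbor 34.
The winner is unchanged: still Delta.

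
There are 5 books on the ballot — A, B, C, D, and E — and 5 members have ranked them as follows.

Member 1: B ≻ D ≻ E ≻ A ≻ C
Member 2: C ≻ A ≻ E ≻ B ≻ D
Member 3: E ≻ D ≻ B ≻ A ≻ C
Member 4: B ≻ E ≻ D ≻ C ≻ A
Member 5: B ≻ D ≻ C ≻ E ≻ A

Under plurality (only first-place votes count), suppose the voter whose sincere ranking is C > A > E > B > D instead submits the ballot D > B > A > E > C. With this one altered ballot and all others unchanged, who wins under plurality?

First-place totals with the altered ballot: A 0, B 3, C 0, D 1, E 1.
The winner is unchanged: still B.

B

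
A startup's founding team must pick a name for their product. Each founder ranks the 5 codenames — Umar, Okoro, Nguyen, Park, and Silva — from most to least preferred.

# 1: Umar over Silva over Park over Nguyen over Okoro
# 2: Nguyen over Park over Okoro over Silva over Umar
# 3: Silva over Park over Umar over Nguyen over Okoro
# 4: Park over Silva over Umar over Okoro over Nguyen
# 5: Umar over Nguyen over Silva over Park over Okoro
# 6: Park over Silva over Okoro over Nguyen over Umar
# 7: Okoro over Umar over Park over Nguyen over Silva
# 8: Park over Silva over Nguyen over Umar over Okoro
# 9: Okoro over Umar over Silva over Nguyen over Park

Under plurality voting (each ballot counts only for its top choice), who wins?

First-place vote totals:
  Umar: 2
  Okoro: 2
  Nguyen: 1
  Park: 3
  Silva: 1
Park has the most first-place votes.

Park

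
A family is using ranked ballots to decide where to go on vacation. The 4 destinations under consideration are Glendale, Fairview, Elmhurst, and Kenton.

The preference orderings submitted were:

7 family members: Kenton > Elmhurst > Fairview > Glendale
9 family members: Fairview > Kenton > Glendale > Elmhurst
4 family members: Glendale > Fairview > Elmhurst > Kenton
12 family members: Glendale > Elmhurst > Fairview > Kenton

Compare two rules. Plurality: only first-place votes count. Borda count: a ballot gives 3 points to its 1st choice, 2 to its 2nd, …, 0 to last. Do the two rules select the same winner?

Yes

Plurality first-place counts: Glendale 16, Fairview 9, Elmhurst 0, Kenton 7 → Glendale.
Borda totals: Glendale 57, Fairview 54, Elmhurst 42, Kenton 39 → Glendale.
The two rules agree on Glendale.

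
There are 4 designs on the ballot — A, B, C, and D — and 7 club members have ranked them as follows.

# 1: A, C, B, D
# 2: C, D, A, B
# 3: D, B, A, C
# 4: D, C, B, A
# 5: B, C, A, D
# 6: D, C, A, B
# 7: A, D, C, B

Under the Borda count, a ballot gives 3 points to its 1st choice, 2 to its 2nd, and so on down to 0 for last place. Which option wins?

Borda scores:
  A: 3 + 1 + 1 + 0 + 1 + 1 + 3 = 10
  B: 1 + 0 + 2 + 1 + 3 + 0 + 0 = 7
  C: 2 + 3 + 0 + 2 + 2 + 2 + 1 = 12
  D: 0 + 2 + 3 + 3 + 0 + 3 + 2 = 13
D has the highest total.

D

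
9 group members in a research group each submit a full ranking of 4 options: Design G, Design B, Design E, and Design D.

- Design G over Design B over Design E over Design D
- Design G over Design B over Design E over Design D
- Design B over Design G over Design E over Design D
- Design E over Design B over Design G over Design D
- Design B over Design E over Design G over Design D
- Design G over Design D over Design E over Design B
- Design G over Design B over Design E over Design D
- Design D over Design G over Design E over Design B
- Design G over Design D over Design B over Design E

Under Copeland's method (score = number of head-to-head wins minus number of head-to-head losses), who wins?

Design G

Pairwise results:
  Design G vs Design B: Design G wins 6–3.
  Design G vs Design E: Design G wins 7–2.
  Design G vs Design D: Design G wins 8–1.
  Design B vs Design E: Design B wins 6–3.
  Design B vs Design D: Design B wins 6–3.
  Design E vs Design D: Design E wins 6–3.
Copeland scores (wins − losses):
  Design G: 3 − 0 = 3
  Design B: 2 − 1 = 1
  Design E: 1 − 2 = -1
  Design D: 0 − 3 = -3
Design G has the best Copeland score.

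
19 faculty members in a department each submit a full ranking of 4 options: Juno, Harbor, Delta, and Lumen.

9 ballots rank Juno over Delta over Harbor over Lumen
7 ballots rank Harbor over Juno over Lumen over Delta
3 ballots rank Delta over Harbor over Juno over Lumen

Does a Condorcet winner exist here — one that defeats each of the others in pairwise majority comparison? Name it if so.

None — there is no Condorcet winner

Head-to-head results (19 voters total):
Juno vs Harbor: Harbor wins 10–9.
Juno vs Delta: Juno wins 16–3.
Juno vs Lumen: Juno wins 19–0.
Harbor vs Delta: Delta wins 12–7.
Harbor vs Lumen: Harbor wins 19–0.
Delta vs Lumen: Delta wins 12–7.
No candidate beats all others: Juno beats Delta beats Harbor beats Juno, a majority cycle.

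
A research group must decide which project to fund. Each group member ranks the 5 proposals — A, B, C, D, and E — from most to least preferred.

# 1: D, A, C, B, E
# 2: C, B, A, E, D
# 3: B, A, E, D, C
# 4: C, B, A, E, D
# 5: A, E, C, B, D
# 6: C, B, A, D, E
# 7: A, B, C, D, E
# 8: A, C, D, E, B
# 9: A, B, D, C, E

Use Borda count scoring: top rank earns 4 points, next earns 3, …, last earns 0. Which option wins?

A

Borda scores:
  A: 3 + 2 + 3 + 2 + 4 + 2 + 4 + 4 + 4 = 28
  B: 1 + 3 + 4 + 3 + 1 + 3 + 3 + 0 + 3 = 21
  C: 2 + 4 + 0 + 4 + 2 + 4 + 2 + 3 + 1 = 22
  D: 4 + 0 + 1 + 0 + 0 + 1 + 1 + 2 + 2 = 11
  E: 0 + 1 + 2 + 1 + 3 + 0 + 0 + 1 + 0 = 8
A has the highest total.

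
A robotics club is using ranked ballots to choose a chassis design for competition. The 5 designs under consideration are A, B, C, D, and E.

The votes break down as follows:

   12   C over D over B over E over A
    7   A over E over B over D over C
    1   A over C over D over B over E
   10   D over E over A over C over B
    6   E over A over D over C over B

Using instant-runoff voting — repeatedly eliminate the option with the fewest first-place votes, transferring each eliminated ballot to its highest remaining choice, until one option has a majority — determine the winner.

A

Round 1: C 12, D 10, A 8, E 6, B 0. B has the fewest and is eliminated.
Round 2: C 12, D 10, A 8, E 6. E has the fewest and is eliminated.
Round 3: A 14, C 12, D 10. D has the fewest and is eliminated.
Round 4: A 24, C 12. A has a majority.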